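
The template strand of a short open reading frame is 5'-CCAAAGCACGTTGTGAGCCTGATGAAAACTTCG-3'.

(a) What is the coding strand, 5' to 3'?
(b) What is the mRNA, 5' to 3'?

(a) 5'-CGAAGTTTTCATCAGGCTCACAACGTGCTTTGG-3'
(b) 5'-CGAAGUUUUCAUCAGGCUCACAACGUGCUUUGG-3'

(a) The coding strand is the reverse complement of the template: complement GGTTTCGTGCAACACTCGGACTACTTTTGAAGC, then reverse.
(b) mRNA has the coding-strand sequence with T→U.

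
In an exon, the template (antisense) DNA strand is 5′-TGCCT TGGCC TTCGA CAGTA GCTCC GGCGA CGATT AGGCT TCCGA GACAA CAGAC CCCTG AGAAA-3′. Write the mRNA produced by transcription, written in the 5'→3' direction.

RNA polymerase reads the template 3'→5' and synthesizes mRNA 5'→3' by base-pairing (A→U, T→A, G↔C). The complement of the template is ACGGAACCGGAAGCTGTCATCGAGGCCGCTGCTAATCCGAAGGCTCTGTTGTCTGGGGACTCTTT; antiparallel, so 5'→3' the coding strand is TTTCTCAGGGGTCTGTTGTCTCGGAAGCCTAATCGTCGCCGGAGCTACTGTCGAAGGCCAAGGCA. Replace T with U for the mRNA.

5'-UUUCUCAGGGGUCUGUUGUCUCGGAAGCCUAAUCGUCGCCGGAGCUACUGUCGAAGGCCAAGGCA-3'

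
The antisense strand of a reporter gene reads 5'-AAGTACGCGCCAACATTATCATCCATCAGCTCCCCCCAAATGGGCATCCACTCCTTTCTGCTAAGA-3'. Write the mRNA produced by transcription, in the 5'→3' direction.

5'-UCUUAGCAGAAAGGAGUGGAUGCCCAUUUGGGGGGAGCUGAUGGAUGAUAAUGUUGGCGCGUACUU-3'

RNA polymerase reads the template 3'→5' and synthesizes mRNA 5'→3' by base-pairing (A→U, T→A, G↔C). The complement of the template is TTCATGCGCGGTTGTAATAGTAGGTAGTCGAGGGGGGTTTACCCGTAGGTGAGGAAAGACGATTCT; antiparallel, so 5'→3' the coding strand is TCTTAGCAGAAAGGAGTGGATGCCCATTTGGGGGGAGCTGATGGATGATAATGTTGGCGCGTACTT. Replace T with U for the mRNA.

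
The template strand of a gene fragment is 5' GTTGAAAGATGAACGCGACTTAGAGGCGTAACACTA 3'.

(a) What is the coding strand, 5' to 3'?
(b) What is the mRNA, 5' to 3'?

(a) The coding strand is the reverse complement of the template: complement CAACTTTCTACTTGCGCTGAATCTCCGCATTGTGAT, then reverse.
(b) mRNA has the coding-strand sequence with T→U.

(a) 5'-TAGTGTTACGCCTCTAAGTCGCGTTCATCTTTCAAC-3'
(b) 5'-UAGUGUUACGCCUCUAAGUCGCGUUCAUCUUUCAAC-3'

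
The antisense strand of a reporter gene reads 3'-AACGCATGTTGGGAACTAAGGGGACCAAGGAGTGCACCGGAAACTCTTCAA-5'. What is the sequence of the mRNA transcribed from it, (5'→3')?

Reading the template 3'→5' as shown, RNA polymerase pairs each base (A→U, T→A, G↔C) to build mRNA 5'→3' directly.

5'-UUGCGUACAACCCUUGAUUCCCCUGGUUCCUCACGUGGCCUUUGAGAAGUU-3'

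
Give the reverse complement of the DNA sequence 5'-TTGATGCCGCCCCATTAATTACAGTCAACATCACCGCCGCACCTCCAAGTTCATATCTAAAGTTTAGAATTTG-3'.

5'-CAAATTCTAAACTTTAGATATGAACTTGGAGGTGCGGCGGTGATGTTGACTGTAATTAATGGGGCGGCATCAA-3'

Complement each base (A↔T, G↔C): AACTACGGCGGGGTAATTAATGTCAGTTGTAGTGGCGGCGTGGAGGTTCAAGTATAGATTTCAAATCTTAAAC. Then reverse.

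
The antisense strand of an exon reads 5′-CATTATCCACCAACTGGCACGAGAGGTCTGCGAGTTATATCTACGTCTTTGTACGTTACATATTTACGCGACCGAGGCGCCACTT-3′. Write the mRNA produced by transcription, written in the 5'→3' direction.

The mRNA has the sequence of the coding strand (reverse complement of the template) with T→U. Reverse complement of CATTATCCACCAACTGGCACGAGAGGTCTGCGAGTTATATCTACGTCTTTGTACGTTACATATTTACGCGACCGAGGCGCCACTT is AAGTGGCGCCTCGGTCGCGTAAATATGTAACGTACAAAGACGTAGATATAACTCGCAGACCTCTCGTGCCAGTTGGTGGATAATG; then T→U.

5'-AAGUGGCGCCUCGGUCGCGUAAAUAUGUAACGUACAAAGACGUAGAUAUAACUCGCAGACCUCUCGUGCCAGUUGGUGGAUAAUG-3'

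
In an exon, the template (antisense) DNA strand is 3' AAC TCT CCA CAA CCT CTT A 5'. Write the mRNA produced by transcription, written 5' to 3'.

Reading the template 3'→5' as shown, RNA polymerase pairs each base (A→U, T→A, G↔C) to build mRNA 5'→3' directly.

5'-UUGAGAGGUGUUGGAGAAU-3'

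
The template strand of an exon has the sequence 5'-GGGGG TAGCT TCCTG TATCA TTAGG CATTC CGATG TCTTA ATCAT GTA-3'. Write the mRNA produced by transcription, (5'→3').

5'-UACAUGAUUAAGACAUCGGAAUGCCUAAUGAUACAGGAAGCUACCCCC-3'

The mRNA has the sequence of the coding strand (reverse complement of the template) with T→U. Reverse complement of GGGGGTAGCTTCCTGTATCATTAGGCATTCCGATGTCTTAATCATGTA is TACATGATTAAGACATCGGAATGCCTAATGATACAGGAAGCTACCCCC; then T→U.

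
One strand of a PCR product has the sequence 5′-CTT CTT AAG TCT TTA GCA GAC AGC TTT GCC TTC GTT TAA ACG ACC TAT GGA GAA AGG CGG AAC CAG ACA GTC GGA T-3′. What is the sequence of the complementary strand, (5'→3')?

5'-ATCCGACTGTCTGGTTCCGCCTTTCTCCATAGGTCGTTTAAACGAAGGCAAAGCTGTCTGCTAAAGACTTAAGAAG-3'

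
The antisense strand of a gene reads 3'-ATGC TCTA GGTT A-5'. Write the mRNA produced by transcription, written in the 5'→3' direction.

5′-UACGAGAUCCAAU-3′

Reading the template 3'→5' as shown, RNA polymerase pairs each base (A→U, T→A, G↔C) to build mRNA 5'→3' directly.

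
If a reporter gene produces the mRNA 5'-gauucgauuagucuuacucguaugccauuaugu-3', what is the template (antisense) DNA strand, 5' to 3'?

Replace U with T to get the coding DNA strand: GATTCGATTAGTCTTACTCGTATGCCATTATGT. The template strand is its reverse complement (complement CTAAGCTAATCAGAATGAGCATACGGTAATACA, then reverse).

5′-ACATAATGGCATACGAGTAAGACTAATCGAATC-3′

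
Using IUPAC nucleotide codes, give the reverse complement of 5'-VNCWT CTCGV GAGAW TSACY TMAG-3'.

Standard pairs A↔T, G↔C; ambiguity codes pair Y↔R, M↔K, W↔W, S↔S, V↔B, N↔N. Complement (BNGWAGAGCBCTCTWASTGRAKTC), then reverse for 5'→3'.

5′-CTKARGTSAWTCTCBCGAGAWGNB-3′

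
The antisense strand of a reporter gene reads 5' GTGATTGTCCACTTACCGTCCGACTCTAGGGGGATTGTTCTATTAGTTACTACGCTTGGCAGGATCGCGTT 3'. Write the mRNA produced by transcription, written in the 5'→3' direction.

RNA polymerase reads the template 3'→5' and synthesizes mRNA 5'→3' by base-pairing (A→U, T→A, G↔C). The complement of the template is CACTAACAGGTGAATGGCAGGCTGAGATCCCCCTAACAAGATAATCAATGATGCGAACCGTCCTAGCGCAA; antiparallel, so 5'→3' the coding strand is AACGCGATCCTGCCAAGCGTAGTAACTAATAGAACAATCCCCCTAGAGTCGGACGGTAAGTGGACAATCAC. Replace T with U for the mRNA.

5'-AACGCGAUCCUGCCAAGCGUAGUAACUAAUAGAACAAUCCCCCUAGAGUCGGACGGUAAGUGGACAAUCAC-3'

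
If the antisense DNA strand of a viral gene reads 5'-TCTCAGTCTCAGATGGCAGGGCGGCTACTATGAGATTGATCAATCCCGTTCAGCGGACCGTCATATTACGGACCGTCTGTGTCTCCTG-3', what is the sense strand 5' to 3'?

The coding strand is complementary and antiparallel to the template: take the complement (A↔T, G↔C) and reverse.

5'-CAGGAGACACAGACGGTCCGTAATATGACGGTCCGCTGAACGGGATTGATCAATCTCATAGTAGCCGCCCTGCCATCTGAGACTGAGA-3'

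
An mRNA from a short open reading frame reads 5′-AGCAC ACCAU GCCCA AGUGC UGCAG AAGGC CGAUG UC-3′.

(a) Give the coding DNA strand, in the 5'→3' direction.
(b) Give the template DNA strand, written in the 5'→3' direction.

(a) 5'-AGCACACCATGCCCAAGTGCTGCAGAAGGCCGATGTC-3'
(b) 5'-GACATCGGCCTTCTGCAGCACTTGGGCATGGTGTGCT-3'

(a) The coding strand matches the mRNA with U→T.
(b) The template strand is the reverse complement of the coding strand.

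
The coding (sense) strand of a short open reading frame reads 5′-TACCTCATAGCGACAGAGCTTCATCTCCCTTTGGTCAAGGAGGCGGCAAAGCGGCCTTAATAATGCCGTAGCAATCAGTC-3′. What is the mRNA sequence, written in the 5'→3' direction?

5'-UACCUCAUAGCGACAGAGCUUCAUCUCCCUUUGGUCAAGGAGGCGGCAAAGCGGCCUUAAUAAUGCCGUAGCAAUCAGUC-3'

The mRNA is synthesized from the template strand, so it matches the coding strand with T replaced by U.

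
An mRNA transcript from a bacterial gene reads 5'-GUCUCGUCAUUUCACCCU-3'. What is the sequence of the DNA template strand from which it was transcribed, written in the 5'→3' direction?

5′-AGGGTGAAATGACGAGAC-3′

Replace U with T to get the coding DNA strand: GTCTCGTCATTTCACCCT. The template strand is its reverse complement (complement CAGAGCAGTAAAGTGGGA, then reverse).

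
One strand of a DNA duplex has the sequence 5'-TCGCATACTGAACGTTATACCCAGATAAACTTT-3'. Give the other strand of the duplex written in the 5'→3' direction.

5'-AAAGTTTATCTGGGTATAACGTTCAGTATGCGA-3'

The complement of TCGCATACTGAACGTTATACCCAGATAAACTTT is AGCGTATGACTTGCAATATGGGTCTATTTGAAA (A↔T, G↔C). DNA strands are antiparallel, so the complementary strand runs 3'→5'; reversing gives the 5'→3' form.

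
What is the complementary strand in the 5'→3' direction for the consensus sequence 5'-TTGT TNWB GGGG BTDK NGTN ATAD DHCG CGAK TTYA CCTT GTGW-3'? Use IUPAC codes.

5'-WCACAAGGTRAAMTCGCGDHHTATNACNMHAVCCCCVWNAACAA-3'

Standard pairs A↔T, G↔C; ambiguity codes pair Y↔R, K↔M, W↔W, B↔V, D↔H, N↔N. Complement (AACAANWVCCCCVAHMNCANTATHHDGCGCTMAARTGGAACACW), then reverse for 5'→3'.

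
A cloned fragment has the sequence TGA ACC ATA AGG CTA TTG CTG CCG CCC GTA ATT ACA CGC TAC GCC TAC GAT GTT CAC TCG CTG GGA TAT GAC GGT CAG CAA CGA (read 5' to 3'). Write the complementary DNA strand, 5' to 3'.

Pairing A↔T and G↔C gives ACTTGGTATTCCGATAACGACGGCGGGCATTAATGTGCGATGCGGATGCTACAAGTGAGCGACCCTATACTGCCAGTCGTTGCT, running 3'→5'. Reverse for the 5'→3' convention.

5'-TCGTTGCTGACCGTCATATCCCAGCGAGTGAACATCGTAGGCGTAGCGTGTAATTACGGGCGGCAGCAATAGCCTTATGGTTCA-3'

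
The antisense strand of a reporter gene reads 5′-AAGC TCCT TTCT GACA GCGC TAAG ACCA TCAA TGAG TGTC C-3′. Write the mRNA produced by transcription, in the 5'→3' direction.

5'-GGACACUCAUUGAUGGUCUUAGCGCUGUCAGAAAGGAGCUU-3'

The mRNA has the sequence of the coding strand (reverse complement of the template) with T→U. Reverse complement of AAGCTCCTTTCTGACAGCGCTAAGACCATCAATGAGTGTCC is GGACACTCATTGATGGTCTTAGCGCTGTCAGAAAGGAGCTT; then T→U.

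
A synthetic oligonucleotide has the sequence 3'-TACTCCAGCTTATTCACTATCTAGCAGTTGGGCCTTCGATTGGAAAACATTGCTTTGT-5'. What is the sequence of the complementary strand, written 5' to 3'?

The strand is given 3'→5', so its complement runs 5'→3' in the same left-to-right order: pair each base A↔T, G↔C.

5'-ATGAGGTCGAATAAGTGATAGATCGTCAACCCGGAAGCTAACCTTTTGTAACGAAACA-3'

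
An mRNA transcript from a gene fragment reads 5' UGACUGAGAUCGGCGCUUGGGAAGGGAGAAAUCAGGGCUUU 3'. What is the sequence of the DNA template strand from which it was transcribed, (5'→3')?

Replace U with T to get the coding DNA strand: TGACTGAGATCGGCGCTTGGGAAGGGAGAAATCAGGGCTTT. The template strand is its reverse complement (complement ACTGACTCTAGCCGCGAACCCTTCCCTCTTTAGTCCCGAAA, then reverse).

5'-AAAGCCCTGATTTCTCCCTTCCCAAGCGCCGATCTCAGTCA-3'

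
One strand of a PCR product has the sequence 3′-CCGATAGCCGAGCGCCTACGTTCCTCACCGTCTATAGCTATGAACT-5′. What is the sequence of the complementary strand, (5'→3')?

5'-GGCTATCGGCTCGCGGATGCAAGGAGTGGCAGATATCGATACTTGA-3'

The strand is given 3'→5', so its complement runs 5'→3' in the same left-to-right order: pair each base A↔T, G↔C.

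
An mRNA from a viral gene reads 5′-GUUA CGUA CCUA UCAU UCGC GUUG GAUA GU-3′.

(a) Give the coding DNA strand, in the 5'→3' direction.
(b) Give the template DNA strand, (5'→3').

(a) 5'-GTTACGTACCTATCATTCGCGTTGGATAGT-3'
(b) 5'-ACTATCCAACGCGAATGATAGGTACGTAAC-3'

(a) The coding strand matches the mRNA with U→T.
(b) The template strand is the reverse complement of the coding strand.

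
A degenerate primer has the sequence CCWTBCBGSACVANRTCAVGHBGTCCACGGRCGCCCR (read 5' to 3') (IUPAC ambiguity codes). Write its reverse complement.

5'-YGGGCGYCCGTGGACVDCBTGAYNTBGTSCVGVAWGG-3'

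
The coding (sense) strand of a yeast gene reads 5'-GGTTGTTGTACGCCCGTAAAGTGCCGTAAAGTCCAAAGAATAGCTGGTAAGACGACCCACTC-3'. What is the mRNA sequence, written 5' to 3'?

The mRNA is synthesized from the template strand, so it matches the coding strand with T replaced by U.

5′-GGUUGUUGUACGCCCGUAAAGUGCCGUAAAGUCCAAAGAAUAGCUGGUAAGACGACCCACUC-3′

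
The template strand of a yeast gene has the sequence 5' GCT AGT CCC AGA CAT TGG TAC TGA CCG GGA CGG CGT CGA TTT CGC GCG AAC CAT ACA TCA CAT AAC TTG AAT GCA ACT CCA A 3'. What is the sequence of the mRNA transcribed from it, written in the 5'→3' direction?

RNA polymerase reads the template 3'→5' and synthesizes mRNA 5'→3' by base-pairing (A→U, T→A, G↔C). The complement of the template is CGATCAGGGTCTGTAACCATGACTGGCCCTGCCGCAGCTAAAGCGCGCTTGGTATGTAGTGTATTGAACTTACGTTGAGGTT; antiparallel, so 5'→3' the coding strand is TTGGAGTTGCATTCAAGTTATGTGATGTATGGTTCGCGCGAAATCGACGCCGTCCCGGTCAGTACCAATGTCTGGGACTAGC. Replace T with U for the mRNA.

5'-UUGGAGUUGCAUUCAAGUUAUGUGAUGUAUGGUUCGCGCGAAAUCGACGCCGUCCCGGUCAGUACCAAUGUCUGGGACUAGC-3'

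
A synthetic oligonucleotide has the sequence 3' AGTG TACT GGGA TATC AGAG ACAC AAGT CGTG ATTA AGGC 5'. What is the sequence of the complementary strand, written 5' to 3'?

5'-TCACATGACCCTATAGTCTCTGTGTTCAGCACTAATTCCG-3'

The strand is given 3'→5', so its complement runs 5'→3' in the same left-to-right order: pair each base A↔T, G↔C.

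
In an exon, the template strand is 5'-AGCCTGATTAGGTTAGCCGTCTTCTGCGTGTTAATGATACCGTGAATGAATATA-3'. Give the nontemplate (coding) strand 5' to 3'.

The coding strand is complementary and antiparallel to the template: take the complement (A↔T, G↔C) and reverse.

5'-TATATTCATTCACGGTATCATTAACACGCAGAAGACGGCTAACCTAATCAGGCT-3'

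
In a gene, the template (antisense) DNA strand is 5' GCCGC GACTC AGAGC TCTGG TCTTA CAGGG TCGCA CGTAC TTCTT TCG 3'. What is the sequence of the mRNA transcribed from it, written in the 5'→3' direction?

RNA polymerase reads the template 3'→5' and synthesizes mRNA 5'→3' by base-pairing (A→U, T→A, G↔C). The complement of the template is CGGCGCTGAGTCTCGAGACCAGAATGTCCCAGCGTGCATGAAGAAAGC; antiparallel, so 5'→3' the coding strand is CGAAAGAAGTACGTGCGACCCTGTAAGACCAGAGCTCTGAGTCGCGGC. Replace T with U for the mRNA.

5′-CGAAAGAAGUACGUGCGACCCUGUAAGACCAGAGCUCUGAGUCGCGGC-3′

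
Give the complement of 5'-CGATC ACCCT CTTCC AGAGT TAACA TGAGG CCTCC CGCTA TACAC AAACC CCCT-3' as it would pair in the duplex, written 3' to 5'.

3'-GCTAGTGGGAGAAGGTCTCAATTGTACTCCGGAGGGCGATATGTGTTTGGGGGA-5'

Base-pairing A↔T, G↔C gives the complement. The complementary strand is antiparallel, so paired with a 5'→3' strand it runs 3'→5'.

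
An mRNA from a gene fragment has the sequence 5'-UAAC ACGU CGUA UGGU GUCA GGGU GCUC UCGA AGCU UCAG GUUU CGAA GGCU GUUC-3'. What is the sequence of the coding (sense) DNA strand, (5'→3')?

5'-TAACACGTCGTATGGTGTCAGGGTGCTCTCGAAGCTTCAGGTTTCGAAGGCTGTTC-3'

The coding DNA strand has the same 5'→3' sequence as the mRNA with U replaced by T.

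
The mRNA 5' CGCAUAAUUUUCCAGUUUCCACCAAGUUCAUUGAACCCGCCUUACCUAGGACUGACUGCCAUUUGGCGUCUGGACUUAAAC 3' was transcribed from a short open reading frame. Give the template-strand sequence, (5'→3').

Replace U with T to get the coding DNA strand: CGCATAATTTTCCAGTTTCCACCAAGTTCATTGAACCCGCCTTACCTAGGACTGACTGCCATTTGGCGTCTGGACTTAAAC. The template strand is its reverse complement (complement GCGTATTAAAAGGTCAAAGGTGGTTCAAGTAACTTGGGCGGAATGGATCCTGACTGACGGTAAACCGCAGACCTGAATTTG, then reverse).

5'-GTTTAAGTCCAGACGCCAAATGGCAGTCAGTCCTAGGTAAGGCGGGTTCAATGAACTTGGTGGAAACTGGAAAATTATGCG-3'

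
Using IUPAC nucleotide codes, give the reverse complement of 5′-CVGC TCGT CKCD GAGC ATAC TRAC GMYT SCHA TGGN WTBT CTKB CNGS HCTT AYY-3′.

5'-RRTAAGDSCNGVMAGAVAWNCCATDGSARKCGTYAGTATGCTCHGMGACGAGCBG-3'

Standard pairs A↔T, G↔C; ambiguity codes pair R↔Y, M↔K, W↔W, S↔S, B↔V, D↔H, N↔N. Complement (GBCGAGCAGMGHCTCGTATGAYTGCKRASGDTACCNWAVAGAMVGNCSDGAATRR), then reverse for 5'→3'.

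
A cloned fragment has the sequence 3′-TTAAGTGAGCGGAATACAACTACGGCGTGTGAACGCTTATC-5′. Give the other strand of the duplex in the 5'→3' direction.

The strand is given 3'→5', so its complement runs 5'→3' in the same left-to-right order: pair each base A↔T, G↔C.

5'-AATTCACTCGCCTTATGTTGATGCCGCACACTTGCGAATAG-3'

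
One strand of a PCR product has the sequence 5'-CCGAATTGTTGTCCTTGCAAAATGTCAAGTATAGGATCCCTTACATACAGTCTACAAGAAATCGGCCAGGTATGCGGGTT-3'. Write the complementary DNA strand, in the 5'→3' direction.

The complement of CCGAATTGTTGTCCTTGCAAAATGTCAAGTATAGGATCCCTTACATACAGTCTACAAGAAATCGGCCAGGTATGCGGGTT is GGCTTAACAACAGGAACGTTTTACAGTTCATATCCTAGGGAATGTATGTCAGATGTTCTTTAGCCGGTCCATACGCCCAA (A↔T, G↔C). DNA strands are antiparallel, so the complementary strand runs 3'→5'; reversing gives the 5'→3' form.

5′-AACCCGCATACCTGGCCGATTTCTTGTAGACTGTATGTAAGGGATCCTATACTTGACATTTTGCAAGGACAACAATTCGG-3′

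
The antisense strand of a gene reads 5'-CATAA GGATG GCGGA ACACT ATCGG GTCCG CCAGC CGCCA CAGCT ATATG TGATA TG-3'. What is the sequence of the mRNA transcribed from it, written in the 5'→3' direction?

The mRNA has the sequence of the coding strand (reverse complement of the template) with T→U. Reverse complement of CATAAGGATGGCGGAACACTATCGGGTCCGCCAGCCGCCACAGCTATATGTGATATG is CATATCACATATAGCTGTGGCGGCTGGCGGACCCGATAGTGTTCCGCCATCCTTATG; then T→U.

5'-CAUAUCACAUAUAGCUGUGGCGGCUGGCGGACCCGAUAGUGUUCCGCCAUCCUUAUG-3'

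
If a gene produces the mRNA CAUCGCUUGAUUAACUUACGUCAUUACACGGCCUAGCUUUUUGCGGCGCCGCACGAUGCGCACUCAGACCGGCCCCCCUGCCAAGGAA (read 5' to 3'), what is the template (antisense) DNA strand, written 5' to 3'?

Replace U with T to get the coding DNA strand: CATCGCTTGATTAACTTACGTCATTACACGGCCTAGCTTTTTGCGGCGCCGCACGATGCGCACTCAGACCGGCCCCCCTGCCAAGGAA. The template strand is its reverse complement (complement GTAGCGAACTAATTGAATGCAGTAATGTGCCGGATCGAAAAACGCCGCGGCGTGCTACGCGTGAGTCTGGCCGGGGGGACGGTTCCTT, then reverse).

5′-TTCCTTGGCAGGGGGGCCGGTCTGAGTGCGCATCGTGCGGCGCCGCAAAAAGCTAGGCCGTGTAATGACGTAAGTTAATCAAGCGATG-3′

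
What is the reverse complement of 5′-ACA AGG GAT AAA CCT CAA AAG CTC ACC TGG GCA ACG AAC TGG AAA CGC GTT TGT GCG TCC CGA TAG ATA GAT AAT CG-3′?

5'-CGATTATCTATCTATCGGGACGCACAAACGCGTTTCCAGTTCGTTGCCCAGGTGAGCTTTTGAGGTTTATCCCTTGT-3'

Complement each base (A↔T, G↔C): TGTTCCCTATTTGGAGTTTTCGAGTGGACCCGTTGCTTGACCTTTGCGCAAACACGCAGGGCTATCTATCTATTAGC. Then reverse.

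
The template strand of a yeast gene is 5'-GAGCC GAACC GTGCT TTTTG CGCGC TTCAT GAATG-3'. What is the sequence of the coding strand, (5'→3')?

The coding strand is complementary and antiparallel to the template: take the complement (A↔T, G↔C) and reverse.

5'-CATTCATGAAGCGCGCAAAAAGCACGGTTCGGCTC-3'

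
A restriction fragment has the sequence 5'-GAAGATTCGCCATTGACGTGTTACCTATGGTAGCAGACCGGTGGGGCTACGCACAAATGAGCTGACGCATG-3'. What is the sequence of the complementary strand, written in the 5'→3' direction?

5'-CATGCGTCAGCTCATTTGTGCGTAGCCCCACCGGTCTGCTACCATAGGTAACACGTCAATGGCGAATCTTC-3'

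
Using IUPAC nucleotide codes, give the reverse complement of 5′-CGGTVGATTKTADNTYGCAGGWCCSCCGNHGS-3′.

5′-SCDNCGGSGGWCCTGCRANHTAMAATCBACCG-3′

Standard pairs A↔T, G↔C; ambiguity codes pair Y↔R, K↔M, W↔W, S↔S, D↔H, V↔B, N↔N. Complement (GCCABCTAAMATHNARCGTCCWGGSGGCNDCS), then reverse for 5'→3'.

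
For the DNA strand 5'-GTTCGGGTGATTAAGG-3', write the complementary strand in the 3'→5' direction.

Base-pairing A↔T, G↔C gives the complement. The complementary strand is antiparallel, so paired with a 5'→3' strand it runs 3'→5'.

3'-CAAGCCCACTAATTCC-5'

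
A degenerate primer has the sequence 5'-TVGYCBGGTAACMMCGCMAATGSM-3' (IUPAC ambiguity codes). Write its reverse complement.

Standard pairs A↔T, G↔C; ambiguity codes pair Y↔R, M↔K, S↔S, B↔V. Complement (ABCRGVCCATTGKKGCGKTTACSK), then reverse for 5'→3'.

5'-KSCATTKGCGKKGTTACCVGRCBA-3'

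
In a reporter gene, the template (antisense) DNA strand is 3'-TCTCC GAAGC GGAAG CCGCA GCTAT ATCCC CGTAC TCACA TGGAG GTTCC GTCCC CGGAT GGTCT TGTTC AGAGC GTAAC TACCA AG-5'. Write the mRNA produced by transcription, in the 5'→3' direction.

5′-AGAGGCUUCGCCUUCGGCGUCGAUAUAGGGGCAUGAGUGUACCUCCAAGGCAGGGGCCUACCAGAACAAGUCUCGCAUUGAUGGUUC-3′

Reading the template 3'→5' as shown, RNA polymerase pairs each base (A→U, T→A, G↔C) to build mRNA 5'→3' directly.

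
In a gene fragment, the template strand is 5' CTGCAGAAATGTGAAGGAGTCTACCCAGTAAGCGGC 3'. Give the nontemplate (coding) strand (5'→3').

The coding strand is complementary and antiparallel to the template: take the complement (A↔T, G↔C) and reverse.

5′-GCCGCTTACTGGGTAGACTCCTTCACATTTCTGCAG-3′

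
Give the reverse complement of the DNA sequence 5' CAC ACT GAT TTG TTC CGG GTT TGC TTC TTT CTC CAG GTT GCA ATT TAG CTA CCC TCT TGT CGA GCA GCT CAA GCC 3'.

5′-GGCTTGAGCTGCTCGACAAGAGGGTAGCTAAATTGCAACCTGGAGAAAGAAGCAAACCCGGAACAAATCAGTGTG-3′

Reading the sequence 3'→5' and pairing each base (A↔T, G↔C) gives the reverse complement directly.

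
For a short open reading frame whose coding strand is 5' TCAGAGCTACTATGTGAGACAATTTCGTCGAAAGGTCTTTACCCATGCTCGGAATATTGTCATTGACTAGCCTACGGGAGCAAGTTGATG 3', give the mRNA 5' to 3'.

5′-UCAGAGCUACUAUGUGAGACAAUUUCGUCGAAAGGUCUUUACCCAUGCUCGGAAUAUUGUCAUUGACUAGCCUACGGGAGCAAGUUGAUG-3′

The mRNA is synthesized from the template strand, so it matches the coding strand with T replaced by U.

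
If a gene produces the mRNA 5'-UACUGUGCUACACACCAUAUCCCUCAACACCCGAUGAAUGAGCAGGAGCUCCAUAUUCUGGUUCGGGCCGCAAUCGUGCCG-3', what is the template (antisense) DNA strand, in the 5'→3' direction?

5'-CGGCACGATTGCGGCCCGAACCAGAATATGGAGCTCCTGCTCATTCATCGGGTGTTGAGGGATATGGTGTGTAGCACAGTA-3'

Replace U with T to get the coding DNA strand: TACTGTGCTACACACCATATCCCTCAACACCCGATGAATGAGCAGGAGCTCCATATTCTGGTTCGGGCCGCAATCGTGCCG. The template strand is its reverse complement (complement ATGACACGATGTGTGGTATAGGGAGTTGTGGGCTACTTACTCGTCCTCGAGGTATAAGACCAAGCCCGGCGTTAGCACGGC, then reverse).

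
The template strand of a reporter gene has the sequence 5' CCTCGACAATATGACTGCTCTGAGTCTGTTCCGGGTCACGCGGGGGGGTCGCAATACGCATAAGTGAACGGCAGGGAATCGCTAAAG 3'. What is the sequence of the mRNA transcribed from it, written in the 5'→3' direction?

RNA polymerase reads the template 3'→5' and synthesizes mRNA 5'→3' by base-pairing (A→U, T→A, G↔C). The complement of the template is GGAGCTGTTATACTGACGAGACTCAGACAAGGCCCAGTGCGCCCCCCCAGCGTTATGCGTATTCACTTGCCGTCCCTTAGCGATTTC; antiparallel, so 5'→3' the coding strand is CTTTAGCGATTCCCTGCCGTTCACTTATGCGTATTGCGACCCCCCCGCGTGACCCGGAACAGACTCAGAGCAGTCATATTGTCGAGG. Replace T with U for the mRNA.

5'-CUUUAGCGAUUCCCUGCCGUUCACUUAUGCGUAUUGCGACCCCCCCGCGUGACCCGGAACAGACUCAGAGCAGUCAUAUUGUCGAGG-3'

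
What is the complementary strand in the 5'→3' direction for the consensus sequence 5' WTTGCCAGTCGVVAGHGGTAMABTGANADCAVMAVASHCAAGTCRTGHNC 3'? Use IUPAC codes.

5′-GNDCAYGACTTGDSTBTKBTGHTNTCAVTKTACCDCTBBCGACTGGCAAW-3′

Standard pairs A↔T, G↔C; ambiguity codes pair R↔Y, M↔K, W↔W, S↔S, B↔V, D↔H, N↔N. Complement (WAACGGTCAGCBBTCDCCATKTVACTNTHGTBKTBTSDGTTCAGYACDNG), then reverse for 5'→3'.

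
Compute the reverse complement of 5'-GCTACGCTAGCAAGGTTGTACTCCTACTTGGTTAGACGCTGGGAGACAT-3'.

Reading the sequence 3'→5' and pairing each base (A↔T, G↔C) gives the reverse complement directly.

5′-ATGTCTCCCAGCGTCTAACCAAGTAGGAGTACAACCTTGCTAGCGTAGC-3′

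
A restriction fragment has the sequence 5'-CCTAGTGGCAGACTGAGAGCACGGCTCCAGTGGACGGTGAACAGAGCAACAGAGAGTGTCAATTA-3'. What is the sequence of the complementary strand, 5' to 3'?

5′-TAATTGACACTCTCTGTTGCTCTGTTCACCGTCCACTGGAGCCGTGCTCTCAGTCTGCCACTAGG-3′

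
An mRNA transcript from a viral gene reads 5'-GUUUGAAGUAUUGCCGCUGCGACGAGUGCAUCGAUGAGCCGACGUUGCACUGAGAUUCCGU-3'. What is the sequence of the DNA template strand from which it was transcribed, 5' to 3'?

5'-ACGGAATCTCAGTGCAACGTCGGCTCATCGATGCACTCGTCGCAGCGGCAATACTTCAAAC-3'

Replace U with T to get the coding DNA strand: GTTTGAAGTATTGCCGCTGCGACGAGTGCATCGATGAGCCGACGTTGCACTGAGATTCCGT. The template strand is its reverse complement (complement CAAACTTCATAACGGCGACGCTGCTCACGTAGCTACTCGGCTGCAACGTGACTCTAAGGCA, then reverse).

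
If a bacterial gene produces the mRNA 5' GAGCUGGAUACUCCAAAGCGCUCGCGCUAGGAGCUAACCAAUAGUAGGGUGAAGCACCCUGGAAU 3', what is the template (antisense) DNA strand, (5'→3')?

5′-ATTCCAGGGTGCTTCACCCTACTATTGGTTAGCTCCTAGCGCGAGCGCTTTGGAGTATCCAGCTC-3′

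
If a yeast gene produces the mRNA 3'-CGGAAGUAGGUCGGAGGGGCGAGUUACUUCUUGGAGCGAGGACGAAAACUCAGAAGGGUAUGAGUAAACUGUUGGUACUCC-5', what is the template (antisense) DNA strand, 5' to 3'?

Written 5'→3' the mRNA is CCUCAUGGUUGUCAAAUGAGUAUGGGAAGACUCAAAAGCAGGAGCGAGGUUCUUCAUUGAGCGGGGAGGCUGGAUGAAGGC, so the coding DNA strand is CCTCATGGTTGTCAAATGAGTATGGGAAGACTCAAAAGCAGGAGCGAGGTTCTTCATTGAGCGGGGAGGCTGGATGAAGGC. The template is its reverse complement.

5′-GCCTTCATCCAGCCTCCCCGCTCAATGAAGAACCTCGCTCCTGCTTTTGAGTCTTCCCATACTCATTTGACAACCATGAGG-3′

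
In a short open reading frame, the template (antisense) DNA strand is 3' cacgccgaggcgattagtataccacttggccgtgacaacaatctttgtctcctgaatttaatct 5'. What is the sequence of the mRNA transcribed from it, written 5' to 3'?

5'-GUGCGGCUCCGCUAAUCAUAUGGUGAACCGGCACUGUUGUUAGAAACAGAGGACUUAAAUUAGA-3'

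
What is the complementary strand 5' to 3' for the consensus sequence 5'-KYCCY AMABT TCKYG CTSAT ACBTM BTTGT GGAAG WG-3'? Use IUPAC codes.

Standard pairs A↔T, G↔C; ambiguity codes pair Y↔R, M↔K, W↔W, S↔S, B↔V. Complement (MRGGRTKTVAAGMRCGASTATGVAKVAACACCTTCWC), then reverse for 5'→3'.

5′-CWCTTCCACAAVKAVGTATSAGCRMGAAVTKTRGGRM-3′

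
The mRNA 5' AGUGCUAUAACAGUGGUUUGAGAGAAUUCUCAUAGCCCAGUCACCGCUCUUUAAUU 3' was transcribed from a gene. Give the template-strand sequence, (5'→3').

Replace U with T to get the coding DNA strand: AGTGCTATAACAGTGGTTTGAGAGAATTCTCATAGCCCAGTCACCGCTCTTTAATT. The template strand is its reverse complement (complement TCACGATATTGTCACCAAACTCTCTTAAGAGTATCGGGTCAGTGGCGAGAAATTAA, then reverse).

5'-AATTAAAGAGCGGTGACTGGGCTATGAGAATTCTCTCAAACCACTGTTATAGCACT-3'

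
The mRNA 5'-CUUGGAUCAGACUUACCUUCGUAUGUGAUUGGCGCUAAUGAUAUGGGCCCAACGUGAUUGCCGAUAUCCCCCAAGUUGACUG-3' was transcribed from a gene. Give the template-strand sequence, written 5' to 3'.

Replace U with T to get the coding DNA strand: CTTGGATCAGACTTACCTTCGTATGTGATTGGCGCTAATGATATGGGCCCAACGTGATTGCCGATATCCCCCAAGTTGACTG. The template strand is its reverse complement (complement GAACCTAGTCTGAATGGAAGCATACACTAACCGCGATTACTATACCCGGGTTGCACTAACGGCTATAGGGGGTTCAACTGAC, then reverse).

5′-CAGTCAACTTGGGGGATATCGGCAATCACGTTGGGCCCATATCATTAGCGCCAATCACATACGAAGGTAAGTCTGATCCAAG-3′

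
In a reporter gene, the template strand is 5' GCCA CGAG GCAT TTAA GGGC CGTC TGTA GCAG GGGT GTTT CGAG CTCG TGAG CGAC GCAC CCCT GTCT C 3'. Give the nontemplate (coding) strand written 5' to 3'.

The coding strand is complementary and antiparallel to the template: take the complement (A↔T, G↔C) and reverse.

5'-GAGACAGGGGTGCGTCGCTCACGAGCTCGAAACACCCCTGCTACAGACGGCCCTTAAATGCCTCGTGGC-3'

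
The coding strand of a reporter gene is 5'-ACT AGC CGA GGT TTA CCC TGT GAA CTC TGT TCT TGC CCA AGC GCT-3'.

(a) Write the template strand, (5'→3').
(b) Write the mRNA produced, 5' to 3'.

(a) The template strand is the reverse complement of the coding strand: complement TGATCGGCTCCAAATGGGACACTTGAGACAAGAACGGGTTCGCGA, then reverse.
(b) mRNA matches the coding strand with T→U.

(a) 5'-AGCGCTTGGGCAAGAACAGAGTTCACAGGGTAAACCTCGGCTAGT-3'
(b) 5′-ACUAGCCGAGGUUUACCCUGUGAACUCUGUUCUUGCCCAAGCGCU-3′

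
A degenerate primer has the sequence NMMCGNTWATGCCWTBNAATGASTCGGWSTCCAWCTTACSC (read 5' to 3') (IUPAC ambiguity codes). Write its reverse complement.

Standard pairs A↔T, G↔C; ambiguity codes pair M↔K, W↔W, S↔S, B↔V, N↔N. Complement (NKKGCNAWTACGGWAVNTTACTSAGCCWSAGGTWGAATGSG), then reverse for 5'→3'.

5'-GSGTAAGWTGGASWCCGASTCATTNVAWGGCATWANCGKKN-3'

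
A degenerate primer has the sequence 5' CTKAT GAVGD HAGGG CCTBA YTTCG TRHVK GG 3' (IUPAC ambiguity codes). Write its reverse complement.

Standard pairs A↔T, G↔C; ambiguity codes pair R↔Y, K↔M, B↔V, D↔H. Complement (GAMTACTBCHDTCCCGGAVTRAAGCAYDBMCC), then reverse for 5'→3'.

5'-CCMBDYACGAARTVAGGCCCTDHCBTCATMAG-3'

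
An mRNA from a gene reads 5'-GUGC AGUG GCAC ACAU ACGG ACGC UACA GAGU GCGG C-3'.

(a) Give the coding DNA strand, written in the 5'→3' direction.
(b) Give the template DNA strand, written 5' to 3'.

(a) The coding strand matches the mRNA with U→T.
(b) The template strand is the reverse complement of the coding strand.

(a) 5'-GTGCAGTGGCACACATACGGACGCTACAGAGTGCGGC-3'
(b) 5′-GCCGCACTCTGTAGCGTCCGTATGTGTGCCACTGCAC-3′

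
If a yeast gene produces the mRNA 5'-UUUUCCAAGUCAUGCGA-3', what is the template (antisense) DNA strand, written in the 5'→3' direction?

5'-TCGCATGACTTGGAAAA-3'

Replace U with T to get the coding DNA strand: TTTTCCAAGTCATGCGA. The template strand is its reverse complement (complement AAAAGGTTCAGTACGCT, then reverse).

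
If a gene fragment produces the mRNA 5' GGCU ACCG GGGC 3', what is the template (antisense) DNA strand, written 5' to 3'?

Replace U with T to get the coding DNA strand: GGCTACCGGGGC. The template strand is its reverse complement (complement CCGATGGCCCCG, then reverse).

5′-GCCCCGGTAGCC-3′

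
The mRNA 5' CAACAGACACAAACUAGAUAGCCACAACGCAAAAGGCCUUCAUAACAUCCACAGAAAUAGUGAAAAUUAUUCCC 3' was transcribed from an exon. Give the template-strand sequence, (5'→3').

Replace U with T to get the coding DNA strand: CAACAGACACAAACTAGATAGCCACAACGCAAAAGGCCTTCATAACATCCACAGAAATAGTGAAAATTATTCCC. The template strand is its reverse complement (complement GTTGTCTGTGTTTGATCTATCGGTGTTGCGTTTTCCGGAAGTATTGTAGGTGTCTTTATCACTTTTAATAAGGG, then reverse).

5′-GGGAATAATTTTCACTATTTCTGTGGATGTTATGAAGGCCTTTTGCGTTGTGGCTATCTAGTTTGTGTCTGTTG-3′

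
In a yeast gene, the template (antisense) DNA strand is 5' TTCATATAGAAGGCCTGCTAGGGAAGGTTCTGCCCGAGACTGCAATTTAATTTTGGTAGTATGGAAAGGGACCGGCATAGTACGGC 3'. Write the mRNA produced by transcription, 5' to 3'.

5'-GCCGUACUAUGCCGGUCCCUUUCCAUACUACCAAAAUUAAAUUGCAGUCUCGGGCAGAACCUUCCCUAGCAGGCCUUCUAUAUGAA-3'

RNA polymerase reads the template 3'→5' and synthesizes mRNA 5'→3' by base-pairing (A→U, T→A, G↔C). The complement of the template is AAGTATATCTTCCGGACGATCCCTTCCAAGACGGGCTCTGACGTTAAATTAAAACCATCATACCTTTCCCTGGCCGTATCATGCCG; antiparallel, so 5'→3' the coding strand is GCCGTACTATGCCGGTCCCTTTCCATACTACCAAAATTAAATTGCAGTCTCGGGCAGAACCTTCCCTAGCAGGCCTTCTATATGAA. Replace T with U for the mRNA.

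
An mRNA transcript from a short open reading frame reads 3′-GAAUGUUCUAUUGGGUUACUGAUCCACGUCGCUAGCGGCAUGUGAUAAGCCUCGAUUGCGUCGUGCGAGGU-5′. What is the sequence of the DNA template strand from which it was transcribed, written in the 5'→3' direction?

Written 5'→3' the mRNA is UGGAGCGUGCUGCGUUAGCUCCGAAUAGUGUACGGCGAUCGCUGCACCUAGUCAUUGGGUUAUCUUGUAAG, so the coding DNA strand is TGGAGCGTGCTGCGTTAGCTCCGAATAGTGTACGGCGATCGCTGCACCTAGTCATTGGGTTATCTTGTAAG. The template is its reverse complement.

5'-CTTACAAGATAACCCAATGACTAGGTGCAGCGATCGCCGTACACTATTCGGAGCTAACGCAGCACGCTCCA-3'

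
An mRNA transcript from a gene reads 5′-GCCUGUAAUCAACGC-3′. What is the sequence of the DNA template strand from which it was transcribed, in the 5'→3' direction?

Replace U with T to get the coding DNA strand: GCCTGTAATCAACGC. The template strand is its reverse complement (complement CGGACATTAGTTGCG, then reverse).

5′-GCGTTGATTACAGGC-3′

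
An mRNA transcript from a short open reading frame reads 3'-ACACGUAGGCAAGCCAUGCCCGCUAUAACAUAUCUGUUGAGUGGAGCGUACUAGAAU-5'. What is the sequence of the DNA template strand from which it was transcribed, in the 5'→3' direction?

5'-TGTGCATCCGTTCGGTACGGGCGATATTGTATAGACAACTCACCTCGCATGATCTTA-3'

Written 5'→3' the mRNA is UAAGAUCAUGCGAGGUGAGUUGUCUAUACAAUAUCGCCCGUACCGAACGGAUGCACA, so the coding DNA strand is TAAGATCATGCGAGGTGAGTTGTCTATACAATATCGCCCGTACCGAACGGATGCACA. The template is its reverse complement.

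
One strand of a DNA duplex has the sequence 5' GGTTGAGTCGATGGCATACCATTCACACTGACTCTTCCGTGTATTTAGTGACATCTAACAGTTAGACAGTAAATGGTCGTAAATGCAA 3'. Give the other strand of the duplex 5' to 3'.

The complement of GGTTGAGTCGATGGCATACCATTCACACTGACTCTTCCGTGTATTTAGTGACATCTAACAGTTAGACAGTAAATGGTCGTAAATGCAA is CCAACTCAGCTACCGTATGGTAAGTGTGACTGAGAAGGCACATAAATCACTGTAGATTGTCAATCTGTCATTTACCAGCATTTACGTT (A↔T, G↔C). DNA strands are antiparallel, so the complementary strand runs 3'→5'; reversing gives the 5'→3' form.

5'-TTGCATTTACGACCATTTACTGTCTAACTGTTAGATGTCACTAAATACACGGAAGAGTCAGTGTGAATGGTATGCCATCGACTCAACC-3'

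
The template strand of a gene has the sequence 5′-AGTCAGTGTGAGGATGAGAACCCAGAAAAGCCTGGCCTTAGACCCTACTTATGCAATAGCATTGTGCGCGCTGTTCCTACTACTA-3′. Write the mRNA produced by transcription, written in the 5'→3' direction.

The mRNA has the sequence of the coding strand (reverse complement of the template) with T→U. Reverse complement of AGTCAGTGTGAGGATGAGAACCCAGAAAAGCCTGGCCTTAGACCCTACTTATGCAATAGCATTGTGCGCGCTGTTCCTACTACTA is TAGTAGTAGGAACAGCGCGCACAATGCTATTGCATAAGTAGGGTCTAAGGCCAGGCTTTTCTGGGTTCTCATCCTCACACTGACT; then T→U.

5'-UAGUAGUAGGAACAGCGCGCACAAUGCUAUUGCAUAAGUAGGGUCUAAGGCCAGGCUUUUCUGGGUUCUCAUCCUCACACUGACU-3'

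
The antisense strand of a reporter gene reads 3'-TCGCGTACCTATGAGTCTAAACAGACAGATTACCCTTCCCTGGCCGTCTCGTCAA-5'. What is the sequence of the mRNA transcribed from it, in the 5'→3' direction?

5′-AGCGCAUGGAUACUCAGAUUUGUCUGUCUAAUGGGAAGGGACCGGCAGAGCAGUU-3′

Reading the template 3'→5' as shown, RNA polymerase pairs each base (A→U, T→A, G↔C) to build mRNA 5'→3' directly.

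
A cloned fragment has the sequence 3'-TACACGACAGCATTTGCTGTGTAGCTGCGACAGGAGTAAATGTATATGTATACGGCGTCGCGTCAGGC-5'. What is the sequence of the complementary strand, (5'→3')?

The strand is given 3'→5', so its complement runs 5'→3' in the same left-to-right order: pair each base A↔T, G↔C.

5'-ATGTGCTGTCGTAAACGACACATCGACGCTGTCCTCATTTACATATACATATGCCGCAGCGCAGTCCG-3'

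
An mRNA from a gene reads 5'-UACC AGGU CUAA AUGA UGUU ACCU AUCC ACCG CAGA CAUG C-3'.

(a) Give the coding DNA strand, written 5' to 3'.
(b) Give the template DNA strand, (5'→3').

(a) The coding strand matches the mRNA with U→T.
(b) The template strand is the reverse complement of the coding strand.

(a) 5′-TACCAGGTCTAAATGATGTTACCTATCCACCGCAGACATGC-3′
(b) 5'-GCATGTCTGCGGTGGATAGGTAACATCATTTAGACCTGGTA-3'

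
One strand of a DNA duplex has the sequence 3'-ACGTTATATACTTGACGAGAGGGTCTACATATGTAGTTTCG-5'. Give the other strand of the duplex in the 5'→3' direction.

5'-TGCAATATATGAACTGCTCTCCCAGATGTATACATCAAAGC-3'

The strand is given 3'→5', so its complement runs 5'→3' in the same left-to-right order: pair each base A↔T, G↔C.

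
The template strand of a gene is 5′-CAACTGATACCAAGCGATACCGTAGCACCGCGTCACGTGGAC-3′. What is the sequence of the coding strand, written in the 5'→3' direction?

The coding strand is complementary and antiparallel to the template: take the complement (A↔T, G↔C) and reverse.

5'-GTCCACGTGACGCGGTGCTACGGTATCGCTTGGTATCAGTTG-3'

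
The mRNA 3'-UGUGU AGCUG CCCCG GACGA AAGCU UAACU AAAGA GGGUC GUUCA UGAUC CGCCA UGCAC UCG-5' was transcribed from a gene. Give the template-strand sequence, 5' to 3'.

Written 5'→3' the mRNA is GCUCACGUACCGCCUAGUACUUGCUGGGAGAAAUCAAUUCGAAAGCAGGCCCCGUCGAUGUGU, so the coding DNA strand is GCTCACGTACCGCCTAGTACTTGCTGGGAGAAATCAATTCGAAAGCAGGCCCCGTCGATGTGT. The template is its reverse complement.

5'-ACACATCGACGGGGCCTGCTTTCGAATTGATTTCTCCCAGCAAGTACTAGGCGGTACGTGAGC-3'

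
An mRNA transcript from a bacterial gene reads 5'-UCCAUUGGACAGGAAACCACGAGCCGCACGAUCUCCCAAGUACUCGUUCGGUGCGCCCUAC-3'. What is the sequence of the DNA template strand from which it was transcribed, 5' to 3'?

Replace U with T to get the coding DNA strand: TCCATTGGACAGGAAACCACGAGCCGCACGATCTCCCAAGTACTCGTTCGGTGCGCCCTAC. The template strand is its reverse complement (complement AGGTAACCTGTCCTTTGGTGCTCGGCGTGCTAGAGGGTTCATGAGCAAGCCACGCGGGATG, then reverse).

5'-GTAGGGCGCACCGAACGAGTACTTGGGAGATCGTGCGGCTCGTGGTTTCCTGTCCAATGGA-3'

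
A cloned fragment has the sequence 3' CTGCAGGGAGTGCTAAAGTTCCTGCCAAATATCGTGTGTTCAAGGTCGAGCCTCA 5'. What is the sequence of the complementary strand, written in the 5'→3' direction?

The strand is given 3'→5', so its complement runs 5'→3' in the same left-to-right order: pair each base A↔T, G↔C.

5′-GACGTCCCTCACGATTTCAAGGACGGTTTATAGCACACAAGTTCCAGCTCGGAGT-3′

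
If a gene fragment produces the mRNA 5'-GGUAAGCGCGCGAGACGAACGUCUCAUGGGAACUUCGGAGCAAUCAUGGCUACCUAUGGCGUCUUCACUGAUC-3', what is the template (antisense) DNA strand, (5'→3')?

Replace U with T to get the coding DNA strand: GGTAAGCGCGCGAGACGAACGTCTCATGGGAACTTCGGAGCAATCATGGCTACCTATGGCGTCTTCACTGATC. The template strand is its reverse complement (complement CCATTCGCGCGCTCTGCTTGCAGAGTACCCTTGAAGCCTCGTTAGTACCGATGGATACCGCAGAAGTGACTAG, then reverse).

5'-GATCAGTGAAGACGCCATAGGTAGCCATGATTGCTCCGAAGTTCCCATGAGACGTTCGTCTCGCGCGCTTACC-3'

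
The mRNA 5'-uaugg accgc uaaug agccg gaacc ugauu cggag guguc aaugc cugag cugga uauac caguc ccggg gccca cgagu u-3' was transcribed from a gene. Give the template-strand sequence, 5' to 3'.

5'-AACTCGTGGGCCCCGGGACTGGTATATCCAGCTCAGGCATTGACACCTCCGAATCAGGTTCCGGCTCATTAGCGGTCCATA-3'

Replace U with T to get the coding DNA strand: TATGGACCGCTAATGAGCCGGAACCTGATTCGGAGGTGTCAATGCCTGAGCTGGATATACCAGTCCCGGGGCCCACGAGTT. The template strand is its reverse complement (complement ATACCTGGCGATTACTCGGCCTTGGACTAAGCCTCCACAGTTACGGACTCGACCTATATGGTCAGGGCCCCGGGTGCTCAA, then reverse).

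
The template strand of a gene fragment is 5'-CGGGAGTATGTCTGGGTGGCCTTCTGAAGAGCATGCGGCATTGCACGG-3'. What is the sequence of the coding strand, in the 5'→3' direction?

The coding strand is complementary and antiparallel to the template: take the complement (A↔T, G↔C) and reverse.

5'-CCGTGCAATGCCGCATGCTCTTCAGAAGGCCACCCAGACATACTCCCG-3'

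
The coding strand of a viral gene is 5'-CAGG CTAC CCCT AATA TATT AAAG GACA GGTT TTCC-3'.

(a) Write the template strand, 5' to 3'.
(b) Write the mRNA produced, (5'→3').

(a) The template strand is the reverse complement of the coding strand: complement GTCCGATGGGGATTATATAATTTCCTGTCCAAAAGG, then reverse.
(b) mRNA matches the coding strand with T→U.

(a) 5'-GGAAAACCTGTCCTTTAATATATTAGGGGTAGCCTG-3'
(b) 5'-CAGGCUACCCCUAAUAUAUUAAAGGACAGGUUUUCC-3'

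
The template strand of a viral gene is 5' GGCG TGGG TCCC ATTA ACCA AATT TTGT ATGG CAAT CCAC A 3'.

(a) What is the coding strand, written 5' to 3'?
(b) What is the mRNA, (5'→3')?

(a) 5′-TGTGGATTGCCATACAAAATTTGGTTAATGGGACCCACGCC-3′
(b) 5'-UGUGGAUUGCCAUACAAAAUUUGGUUAAUGGGACCCACGCC-3'

(a) The coding strand is the reverse complement of the template: complement CCGCACCCAGGGTAATTGGTTTAAAACATACCGTTAGGTGT, then reverse.
(b) mRNA has the coding-strand sequence with T→U.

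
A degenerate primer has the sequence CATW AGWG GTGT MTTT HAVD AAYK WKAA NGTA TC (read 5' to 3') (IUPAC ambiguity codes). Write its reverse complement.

Standard pairs A↔T, G↔C; ambiguity codes pair Y↔R, M↔K, W↔W, D↔H, V↔B, N↔N. Complement (GTAWTCWCCACAKAAADTBHTTRMWMTTNCATAG), then reverse for 5'→3'.

5'-GATACNTTMWMRTTHBTDAAAKACACCWCTWATG-3'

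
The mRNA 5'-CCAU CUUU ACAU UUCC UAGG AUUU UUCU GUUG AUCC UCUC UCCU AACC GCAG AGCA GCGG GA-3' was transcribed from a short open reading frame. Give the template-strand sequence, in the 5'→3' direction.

5'-TCCCGCTGCTCTGCGGTTAGGAGAGAGGATCAACAGAAAAATCCTAGGAAATGTAAAGATGG-3'

Replace U with T to get the coding DNA strand: CCATCTTTACATTTCCTAGGATTTTTCTGTTGATCCTCTCTCCTAACCGCAGAGCAGCGGGA. The template strand is its reverse complement (complement GGTAGAAATGTAAAGGATCCTAAAAAGACAACTAGGAGAGAGGATTGGCGTCTCGTCGCCCT, then reverse).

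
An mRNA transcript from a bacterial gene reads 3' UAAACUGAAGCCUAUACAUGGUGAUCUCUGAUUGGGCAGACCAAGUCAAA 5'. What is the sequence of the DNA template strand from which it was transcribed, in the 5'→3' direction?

5'-ATTTGACTTCGGATATGTACCACTAGAGACTAACCCGTCTGGTTCAGTTT-3'

Written 5'→3' the mRNA is AAACUGAACCAGACGGGUUAGUCUCUAGUGGUACAUAUCCGAAGUCAAAU, so the coding DNA strand is AAACTGAACCAGACGGGTTAGTCTCTAGTGGTACATATCCGAAGTCAAAT. The template is its reverse complement.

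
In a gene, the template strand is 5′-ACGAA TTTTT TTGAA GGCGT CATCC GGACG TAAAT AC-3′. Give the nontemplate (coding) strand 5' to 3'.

The coding strand is complementary and antiparallel to the template: take the complement (A↔T, G↔C) and reverse.

5'-GTATTTACGTCCGGATGACGCCTTCAAAAAAATTCGT-3'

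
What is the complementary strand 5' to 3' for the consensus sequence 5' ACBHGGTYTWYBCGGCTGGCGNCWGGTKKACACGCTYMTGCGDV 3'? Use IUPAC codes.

5'-BHCGCAKRAGCGTGTMMACCWGNCGCCAGCCGVRWARACCDVGT-3'

Standard pairs A↔T, G↔C; ambiguity codes pair Y↔R, M↔K, W↔W, B↔V, D↔H, N↔N. Complement (TGVDCCARAWRVGCCGACCGCNGWCCAMMTGTGCGARKACGCHB), then reverse for 5'→3'.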